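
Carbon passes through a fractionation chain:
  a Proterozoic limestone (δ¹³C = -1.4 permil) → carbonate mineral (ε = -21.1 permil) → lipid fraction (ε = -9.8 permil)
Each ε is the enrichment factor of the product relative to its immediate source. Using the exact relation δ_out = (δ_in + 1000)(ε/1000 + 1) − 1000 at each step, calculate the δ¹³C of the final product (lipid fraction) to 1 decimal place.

-32.1 permil

step 1: δ = (-1.40 + 1000)·(-21.1/1000 + 1) − 1000 = -22.47 permil
step 2: δ = (-22.47 + 1000)·(-9.8/1000 + 1) − 1000 = -32.05 permil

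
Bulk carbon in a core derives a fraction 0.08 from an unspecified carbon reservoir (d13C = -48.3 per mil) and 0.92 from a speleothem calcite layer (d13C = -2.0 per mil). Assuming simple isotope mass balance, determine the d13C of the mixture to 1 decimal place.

δ_mix = f_A·δ_A + f_B·δ_B
δ_mix = 0.08 × (-48.3) + 0.92 × (-2.0)
δ_mix = -3.86 + -1.84 = -5.70 per mil

-5.7 per mil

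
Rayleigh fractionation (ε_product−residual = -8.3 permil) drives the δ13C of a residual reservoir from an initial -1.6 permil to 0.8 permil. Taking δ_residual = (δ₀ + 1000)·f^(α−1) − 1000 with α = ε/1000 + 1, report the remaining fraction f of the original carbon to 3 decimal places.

0.749

α − 1 = ε/1000 = -0.0083
(δ_res + 1000)/(δ₀ + 1000) = (0.8 + 1000)/(-1.6 + 1000) = 1000.8/998.4 = 1.002404
f = 1.002404^(1/-0.0083) = exp(ln(1.002404)/-0.0083) = exp(0.00240/-0.0083)
f = exp(-0.2893) = 0.7488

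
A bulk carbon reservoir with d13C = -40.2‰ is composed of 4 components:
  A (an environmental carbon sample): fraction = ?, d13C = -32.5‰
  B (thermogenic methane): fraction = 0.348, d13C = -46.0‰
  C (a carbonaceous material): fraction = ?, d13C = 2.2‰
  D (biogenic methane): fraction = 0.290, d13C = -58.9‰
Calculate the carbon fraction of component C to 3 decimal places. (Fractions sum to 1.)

0.134

Let f_C and f_A be the unknown fractions; fractions sum to 1 so f_C + f_A = 0.362.
Mass balance: Σ fᵢ·δᵢ = δ_bulk ⇒ f_C·(2.2) + f_A·(-32.5) = -40.2 − (-33.089) = -7.111
Substitute f_A = 0.362 − f_C:
f_C·(2.2 − -32.5) = -7.111 − 0.362×(-32.5) = 4.654
f_C = 4.654 / 34.7 = 0.1341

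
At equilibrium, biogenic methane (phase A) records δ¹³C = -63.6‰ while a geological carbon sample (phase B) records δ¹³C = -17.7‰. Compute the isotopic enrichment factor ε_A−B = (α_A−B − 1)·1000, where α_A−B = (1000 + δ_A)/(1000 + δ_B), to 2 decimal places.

-46.73‰

α_A−B = (1000 + -63.6) / (1000 + -17.7) = 936.4 / 982.3 = 0.953273
ε_A−B = (0.953273 − 1) × 1000 = -46.727‰
(The approximation ε ≈ δ_A − δ_B would give -45.9‰.)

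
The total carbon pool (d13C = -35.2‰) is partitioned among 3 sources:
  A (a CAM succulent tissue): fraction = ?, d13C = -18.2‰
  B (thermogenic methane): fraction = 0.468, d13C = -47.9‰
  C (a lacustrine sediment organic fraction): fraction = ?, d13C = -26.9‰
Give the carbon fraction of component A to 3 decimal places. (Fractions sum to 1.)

0.176

Let f_A and f_C be the unknown fractions; fractions sum to 1 so f_A + f_C = 0.532.
Mass balance: Σ fᵢ·δᵢ = δ_bulk ⇒ f_A·(-18.2) + f_C·(-26.9) = -35.2 − (-22.417) = -12.783
Substitute f_C = 0.532 − f_A:
f_A·(-18.2 − -26.9) = -12.783 − 0.532×(-26.9) = 1.528
f_A = 1.528 / 8.7 = 0.1756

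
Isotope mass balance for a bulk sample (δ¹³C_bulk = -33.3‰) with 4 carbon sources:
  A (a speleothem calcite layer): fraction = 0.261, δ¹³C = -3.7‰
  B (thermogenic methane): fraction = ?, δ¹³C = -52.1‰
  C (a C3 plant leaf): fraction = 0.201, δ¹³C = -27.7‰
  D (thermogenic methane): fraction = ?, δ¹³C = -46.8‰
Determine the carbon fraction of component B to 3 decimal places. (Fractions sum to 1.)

0.300

Let f_B and f_D be the unknown fractions; fractions sum to 1 so f_B + f_D = 0.538.
Mass balance: Σ fᵢ·δᵢ = δ_bulk ⇒ f_B·(-52.1) + f_D·(-46.8) = -33.3 − (-6.533) = -26.767
Substitute f_D = 0.538 − f_B:
f_B·(-52.1 − -46.8) = -26.767 − 0.538×(-46.8) = -1.588
f_B = -1.588 / -5.3 = 0.2997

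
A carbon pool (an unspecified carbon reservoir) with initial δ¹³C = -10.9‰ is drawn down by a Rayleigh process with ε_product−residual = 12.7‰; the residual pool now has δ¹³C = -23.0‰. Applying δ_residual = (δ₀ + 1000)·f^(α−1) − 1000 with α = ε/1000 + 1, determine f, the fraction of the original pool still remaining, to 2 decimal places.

0.38

α − 1 = ε/1000 = 0.0127
(δ_res + 1000)/(δ₀ + 1000) = (-23.0 + 1000)/(-10.9 + 1000) = 977.0/989.1 = 0.987767
f = 0.987767^(1/0.0127) = exp(ln(0.987767)/0.0127) = exp(-0.01231/0.0127)
f = exp(-0.9692) = 0.3794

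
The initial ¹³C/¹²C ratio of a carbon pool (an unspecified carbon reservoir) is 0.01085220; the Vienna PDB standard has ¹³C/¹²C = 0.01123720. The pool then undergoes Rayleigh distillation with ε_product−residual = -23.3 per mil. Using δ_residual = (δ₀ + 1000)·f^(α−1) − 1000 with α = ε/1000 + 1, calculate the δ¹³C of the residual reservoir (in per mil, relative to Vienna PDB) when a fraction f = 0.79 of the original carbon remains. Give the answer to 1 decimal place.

-28.9 per mil

δ₀ = (0.01085220/0.01123720 − 1)×1000 = (0.965739 − 1)×1000 = -34.261 per mil
α − 1 = ε/1000 = -0.0233
f^(α−1) = 0.79^(-0.0233) = 1.005507
δ_res = (-34.261 + 1000) × 1.005507 − 1000 = 971.058 − 1000 = -28.94 per mil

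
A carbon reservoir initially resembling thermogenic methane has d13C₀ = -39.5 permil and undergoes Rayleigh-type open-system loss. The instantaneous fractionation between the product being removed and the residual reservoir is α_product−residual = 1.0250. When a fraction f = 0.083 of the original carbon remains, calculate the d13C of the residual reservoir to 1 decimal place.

-97.4 permil

Rayleigh residual: δ_res = (δ₀ + 1000)·f^(α−1) − 1000
α − 1 = 0.02500
f^(α−1) = 0.083^(0.02500) = 0.939673
δ_res = (-39.5 + 1000) × 0.939673 − 1000 = 902.556 − 1000 = -97.44 permil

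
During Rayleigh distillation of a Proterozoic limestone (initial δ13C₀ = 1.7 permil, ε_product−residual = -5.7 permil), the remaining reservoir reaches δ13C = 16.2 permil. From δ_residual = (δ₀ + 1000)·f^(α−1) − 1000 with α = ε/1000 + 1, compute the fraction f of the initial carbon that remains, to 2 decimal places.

0.08

α − 1 = ε/1000 = -0.0057
(δ_res + 1000)/(δ₀ + 1000) = (16.2 + 1000)/(1.7 + 1000) = 1016.2/1001.7 = 1.014475
f = 1.014475^(1/-0.0057) = exp(ln(1.014475)/-0.0057) = exp(0.01437/-0.0057)
f = exp(-2.5213) = 0.0804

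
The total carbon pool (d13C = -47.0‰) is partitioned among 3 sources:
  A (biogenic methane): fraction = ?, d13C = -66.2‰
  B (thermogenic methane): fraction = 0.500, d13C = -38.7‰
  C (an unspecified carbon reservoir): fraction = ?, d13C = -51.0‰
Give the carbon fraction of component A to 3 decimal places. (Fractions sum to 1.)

0.141

Let f_A and f_C be the unknown fractions; fractions sum to 1 so f_A + f_C = 0.500.
Mass balance: Σ fᵢ·δᵢ = δ_bulk ⇒ f_A·(-66.2) + f_C·(-51.0) = -47.0 − (-19.350) = -27.650
Substitute f_C = 0.500 − f_A:
f_A·(-66.2 − -51.0) = -27.650 − 0.500×(-51.0) = -2.150
f_A = -2.150 / -15.2 = 0.1414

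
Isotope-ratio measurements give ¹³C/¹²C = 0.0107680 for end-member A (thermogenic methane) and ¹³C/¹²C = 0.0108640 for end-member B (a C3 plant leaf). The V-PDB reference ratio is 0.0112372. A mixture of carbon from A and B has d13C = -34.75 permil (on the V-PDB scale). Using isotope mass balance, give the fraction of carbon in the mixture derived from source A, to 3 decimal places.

δ_A = (0.0107680/0.0112372 − 1)×1000 = (0.958246 − 1)×1000 = -41.754 permil
δ_B = (0.0108640/0.0112372 − 1)×1000 = (0.966789 − 1)×1000 = -33.211 permil
f_A = (δ_mix − δ_B)/(δ_A − δ_B) = (-34.75 − (-33.211))/(-41.754 − (-33.211))
f_A = -1.539 / -8.543 = 0.1801

0.180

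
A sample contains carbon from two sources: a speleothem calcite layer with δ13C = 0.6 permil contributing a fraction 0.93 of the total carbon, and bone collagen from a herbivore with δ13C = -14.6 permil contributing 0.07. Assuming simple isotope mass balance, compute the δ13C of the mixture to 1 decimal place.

-0.5 permil

δ_mix = f_A·δ_A + f_B·δ_B
δ_mix = 0.93 × (0.6) + 0.07 × (-14.6)
δ_mix = 0.56 + -1.02 = -0.46 permil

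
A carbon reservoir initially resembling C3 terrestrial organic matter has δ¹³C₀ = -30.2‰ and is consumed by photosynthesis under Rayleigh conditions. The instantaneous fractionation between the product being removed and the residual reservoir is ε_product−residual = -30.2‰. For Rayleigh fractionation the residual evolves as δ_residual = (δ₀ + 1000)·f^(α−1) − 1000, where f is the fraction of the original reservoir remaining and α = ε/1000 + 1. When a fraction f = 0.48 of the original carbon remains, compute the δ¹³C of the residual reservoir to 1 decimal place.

-8.5‰

Rayleigh residual: δ_res = (δ₀ + 1000)·f^(α−1) − 1000
α = ε/1000 + 1 = 0.96980, so α − 1 = -0.03020
f^(α−1) = 0.48^(-0.03020) = 1.022413
δ_res = (-30.2 + 1000) × 1.022413 − 1000 = 991.536 − 1000 = -8.46‰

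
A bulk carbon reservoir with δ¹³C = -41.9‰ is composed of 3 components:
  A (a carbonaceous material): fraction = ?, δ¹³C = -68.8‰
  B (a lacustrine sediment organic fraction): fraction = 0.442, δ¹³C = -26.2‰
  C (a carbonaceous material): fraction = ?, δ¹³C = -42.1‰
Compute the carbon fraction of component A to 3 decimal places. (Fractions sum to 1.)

Let f_A and f_C be the unknown fractions; fractions sum to 1 so f_A + f_C = 0.558.
Mass balance: Σ fᵢ·δᵢ = δ_bulk ⇒ f_A·(-68.8) + f_C·(-42.1) = -41.9 − (-11.580) = -30.320
Substitute f_C = 0.558 − f_A:
f_A·(-68.8 − -42.1) = -30.320 − 0.558×(-42.1) = -6.828
f_A = -6.828 / -26.7 = 0.2557

0.256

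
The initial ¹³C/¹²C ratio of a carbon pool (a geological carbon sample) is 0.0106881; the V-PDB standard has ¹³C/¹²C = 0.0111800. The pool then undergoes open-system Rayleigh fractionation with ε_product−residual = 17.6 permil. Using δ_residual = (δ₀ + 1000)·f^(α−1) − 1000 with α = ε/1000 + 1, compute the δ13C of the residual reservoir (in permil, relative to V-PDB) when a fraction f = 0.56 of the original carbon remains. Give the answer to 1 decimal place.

δ₀ = (0.0106881/0.0111800 − 1)×1000 = (0.956002 − 1)×1000 = -43.998 permil
α − 1 = ε/1000 = 0.0176
f^(α−1) = 0.56^(0.0176) = 0.989847
δ_res = (-43.998 + 1000) × 0.989847 − 1000 = 946.296 − 1000 = -53.70 permil

-53.7 permil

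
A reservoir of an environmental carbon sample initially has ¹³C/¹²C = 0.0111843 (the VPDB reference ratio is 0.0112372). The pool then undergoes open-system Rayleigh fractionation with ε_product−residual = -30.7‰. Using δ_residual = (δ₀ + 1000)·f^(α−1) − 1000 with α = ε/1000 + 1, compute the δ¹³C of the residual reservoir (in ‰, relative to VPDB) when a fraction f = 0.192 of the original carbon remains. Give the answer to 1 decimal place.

47.0‰

δ₀ = (0.0111843/0.0112372 − 1)×1000 = (0.995292 − 1)×1000 = -4.708‰
α − 1 = ε/1000 = -0.0307
f^(α−1) = 0.192^(-0.0307) = 1.051968
δ_res = (-4.708 + 1000) × 1.051968 − 1000 = 1047.016 − 1000 = 47.02‰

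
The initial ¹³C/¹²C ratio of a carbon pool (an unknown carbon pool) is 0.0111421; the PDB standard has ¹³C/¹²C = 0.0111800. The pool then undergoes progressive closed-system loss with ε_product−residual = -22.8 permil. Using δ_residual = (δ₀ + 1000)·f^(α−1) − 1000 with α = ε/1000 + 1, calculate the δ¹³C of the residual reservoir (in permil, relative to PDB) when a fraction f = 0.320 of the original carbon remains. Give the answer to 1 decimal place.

22.8 permil

δ₀ = (0.0111421/0.0111800 − 1)×1000 = (0.996610 − 1)×1000 = -3.390 permil
α − 1 = ε/1000 = -0.0228
f^(α−1) = 0.320^(-0.0228) = 1.026319
δ_res = (-3.390 + 1000) × 1.026319 − 1000 = 1022.840 − 1000 = 22.84 permil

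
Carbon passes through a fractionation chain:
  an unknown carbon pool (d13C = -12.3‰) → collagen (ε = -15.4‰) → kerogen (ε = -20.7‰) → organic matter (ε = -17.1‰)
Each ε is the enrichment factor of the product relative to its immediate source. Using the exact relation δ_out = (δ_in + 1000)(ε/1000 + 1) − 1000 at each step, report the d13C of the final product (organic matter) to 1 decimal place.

step 1: δ = (-12.30 + 1000)·(-15.4/1000 + 1) − 1000 = -27.51‰
step 2: δ = (-27.51 + 1000)·(-20.7/1000 + 1) − 1000 = -47.64‰
step 3: δ = (-47.64 + 1000)·(-17.1/1000 + 1) − 1000 = -63.93‰

-63.9‰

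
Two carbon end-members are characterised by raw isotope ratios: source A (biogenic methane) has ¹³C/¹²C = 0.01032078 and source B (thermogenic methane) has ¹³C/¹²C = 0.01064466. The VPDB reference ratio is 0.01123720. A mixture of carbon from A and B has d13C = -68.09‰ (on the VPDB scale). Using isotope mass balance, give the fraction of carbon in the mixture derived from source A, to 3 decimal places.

δ_A = (0.01032078/0.01123720 − 1)×1000 = (0.918448 − 1)×1000 = -81.552‰
δ_B = (0.01064466/0.01123720 − 1)×1000 = (0.947270 − 1)×1000 = -52.730‰
f_A = (δ_mix − δ_B)/(δ_A − δ_B) = (-68.09 − (-52.730))/(-81.552 − (-52.730))
f_A = -15.360 / -28.822 = 0.5329

0.533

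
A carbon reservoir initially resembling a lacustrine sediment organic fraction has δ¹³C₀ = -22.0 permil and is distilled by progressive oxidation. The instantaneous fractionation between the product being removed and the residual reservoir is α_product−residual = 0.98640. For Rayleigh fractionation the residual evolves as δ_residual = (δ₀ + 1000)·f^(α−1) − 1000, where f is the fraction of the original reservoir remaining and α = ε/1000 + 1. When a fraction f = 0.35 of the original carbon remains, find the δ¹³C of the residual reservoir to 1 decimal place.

Rayleigh residual: δ_res = (δ₀ + 1000)·f^(α−1) − 1000
α − 1 = -0.01360
f^(α−1) = 0.35^(-0.01360) = 1.014380
δ_res = (-22.0 + 1000) × 1.014380 − 1000 = 992.064 − 1000 = -7.94 permil

-7.9 permil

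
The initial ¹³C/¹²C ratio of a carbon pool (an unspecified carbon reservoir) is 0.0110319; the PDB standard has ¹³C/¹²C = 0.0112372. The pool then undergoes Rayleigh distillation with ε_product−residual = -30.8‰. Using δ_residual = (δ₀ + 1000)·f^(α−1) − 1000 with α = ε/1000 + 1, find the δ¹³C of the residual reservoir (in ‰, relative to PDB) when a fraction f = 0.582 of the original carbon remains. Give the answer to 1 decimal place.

-1.8‰

δ₀ = (0.0110319/0.0112372 − 1)×1000 = (0.981730 − 1)×1000 = -18.270‰
α − 1 = ε/1000 = -0.0308
f^(α−1) = 0.582^(-0.0308) = 1.016811
δ_res = (-18.270 + 1000) × 1.016811 − 1000 = 998.235 − 1000 = -1.77‰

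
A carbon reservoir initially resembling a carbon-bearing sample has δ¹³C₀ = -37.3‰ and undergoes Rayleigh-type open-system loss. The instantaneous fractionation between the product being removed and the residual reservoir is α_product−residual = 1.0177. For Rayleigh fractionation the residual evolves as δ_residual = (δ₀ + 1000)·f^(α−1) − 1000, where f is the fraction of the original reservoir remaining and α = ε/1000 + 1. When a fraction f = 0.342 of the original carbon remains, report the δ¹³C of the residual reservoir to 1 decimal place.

-55.4‰

Rayleigh residual: δ_res = (δ₀ + 1000)·f^(α−1) − 1000
α − 1 = 0.01770
f^(α−1) = 0.342^(0.01770) = 0.981188
δ_res = (-37.3 + 1000) × 0.981188 − 1000 = 944.590 − 1000 = -55.41‰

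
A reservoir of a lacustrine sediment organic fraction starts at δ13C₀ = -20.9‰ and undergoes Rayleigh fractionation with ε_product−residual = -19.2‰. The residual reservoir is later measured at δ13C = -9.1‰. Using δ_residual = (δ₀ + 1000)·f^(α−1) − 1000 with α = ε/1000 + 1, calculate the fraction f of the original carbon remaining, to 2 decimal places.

0.54

α − 1 = ε/1000 = -0.0192
(δ_res + 1000)/(δ₀ + 1000) = (-9.1 + 1000)/(-20.9 + 1000) = 990.9/979.1 = 1.012052
f = 1.012052^(1/-0.0192) = exp(ln(1.012052)/-0.0192) = exp(0.01198/-0.0192)
f = exp(-0.6239) = 0.5358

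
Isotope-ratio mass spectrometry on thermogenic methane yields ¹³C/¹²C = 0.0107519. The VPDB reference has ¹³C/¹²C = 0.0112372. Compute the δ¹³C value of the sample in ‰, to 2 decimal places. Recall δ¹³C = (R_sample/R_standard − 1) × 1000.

-43.19‰

δ¹³C = (R_sample / R_standard − 1) × 1000
R_sample / R_standard = 0.0107519 / 0.0112372 = 0.956813
δ¹³C = (0.956813 − 1) × 1000 = -43.187‰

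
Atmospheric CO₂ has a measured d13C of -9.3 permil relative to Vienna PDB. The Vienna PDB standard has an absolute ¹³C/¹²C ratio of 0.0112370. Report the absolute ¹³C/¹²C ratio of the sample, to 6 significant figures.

0.0111325

R_sample = R_standard × (d13C/1000 + 1)
R_sample = 0.0112370 × (-9.3/1000 + 1) = 0.0112370 × 0.990700
R_sample = 0.0111325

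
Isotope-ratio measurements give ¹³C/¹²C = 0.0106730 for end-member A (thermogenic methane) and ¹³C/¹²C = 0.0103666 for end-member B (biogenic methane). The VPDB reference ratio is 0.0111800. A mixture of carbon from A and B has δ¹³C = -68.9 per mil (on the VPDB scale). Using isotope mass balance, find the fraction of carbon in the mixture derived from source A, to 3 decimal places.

0.141

δ_A = (0.0106730/0.0111800 − 1)×1000 = (0.954651 − 1)×1000 = -45.349 per mil
δ_B = (0.0103666/0.0111800 − 1)×1000 = (0.927245 − 1)×1000 = -72.755 per mil
f_A = (δ_mix − δ_B)/(δ_A − δ_B) = (-68.9 − (-72.755))/(-45.349 − (-72.755))
f_A = 3.855 / 27.406 = 0.1407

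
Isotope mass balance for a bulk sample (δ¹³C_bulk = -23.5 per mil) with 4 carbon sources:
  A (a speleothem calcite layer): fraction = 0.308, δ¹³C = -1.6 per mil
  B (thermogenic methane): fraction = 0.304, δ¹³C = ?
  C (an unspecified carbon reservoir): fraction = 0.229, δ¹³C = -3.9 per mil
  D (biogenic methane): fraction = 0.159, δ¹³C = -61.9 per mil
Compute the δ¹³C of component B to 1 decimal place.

Isotope mass balance: δ_bulk = Σ fᵢ·δᵢ.
-23.5 = 0.308×(-1.6) + 0.304×δ_B + 0.229×(-3.9) + 0.159×(-61.9)
0.304·δ_B = -23.5 − (-11.228) = -12.272
δ_B = -12.272 / 0.304 = -40.37 per mil

-40.4 per mil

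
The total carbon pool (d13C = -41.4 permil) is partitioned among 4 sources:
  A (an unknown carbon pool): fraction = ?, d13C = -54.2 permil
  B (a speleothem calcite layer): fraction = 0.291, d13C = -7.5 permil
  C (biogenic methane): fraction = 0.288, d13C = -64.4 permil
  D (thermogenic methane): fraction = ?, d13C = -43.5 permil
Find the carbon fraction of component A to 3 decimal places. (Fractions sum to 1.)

Let f_A and f_D be the unknown fractions; fractions sum to 1 so f_A + f_D = 0.421.
Mass balance: Σ fᵢ·δᵢ = δ_bulk ⇒ f_A·(-54.2) + f_D·(-43.5) = -41.4 − (-20.730) = -20.670
Substitute f_D = 0.421 − f_A:
f_A·(-54.2 − -43.5) = -20.670 − 0.421×(-43.5) = -2.357
f_A = -2.357 / -10.7 = 0.2203

0.220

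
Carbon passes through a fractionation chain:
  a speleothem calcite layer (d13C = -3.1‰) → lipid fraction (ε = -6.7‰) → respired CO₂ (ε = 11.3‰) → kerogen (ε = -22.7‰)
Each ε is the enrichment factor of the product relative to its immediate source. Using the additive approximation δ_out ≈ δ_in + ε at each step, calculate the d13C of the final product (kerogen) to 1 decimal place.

-21.2‰

step 1: δ ≈ -3.1 + (-6.7) = -9.8‰
step 2: δ ≈ -9.8 + (11.3) = 1.5‰
step 3: δ ≈ 1.5 + (-22.7) = -21.2‰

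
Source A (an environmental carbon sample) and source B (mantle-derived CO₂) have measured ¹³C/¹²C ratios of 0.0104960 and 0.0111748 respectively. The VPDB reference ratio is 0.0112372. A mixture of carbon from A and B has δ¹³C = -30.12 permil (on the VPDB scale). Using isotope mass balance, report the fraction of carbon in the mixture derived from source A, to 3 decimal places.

0.407

δ_A = (0.0104960/0.0112372 − 1)×1000 = (0.934041 − 1)×1000 = -65.959 permil
δ_B = (0.0111748/0.0112372 − 1)×1000 = (0.994447 − 1)×1000 = -5.553 permil
f_A = (δ_mix − δ_B)/(δ_A − δ_B) = (-30.12 − (-5.553))/(-65.959 − (-5.553))
f_A = -24.567 / -60.407 = 0.4067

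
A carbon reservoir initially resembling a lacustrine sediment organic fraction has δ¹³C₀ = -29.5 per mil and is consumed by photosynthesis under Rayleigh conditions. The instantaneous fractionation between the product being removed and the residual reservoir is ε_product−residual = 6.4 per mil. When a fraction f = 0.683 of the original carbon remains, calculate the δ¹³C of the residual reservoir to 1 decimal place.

Rayleigh residual: δ_res = (δ₀ + 1000)·f^(α−1) − 1000
α = ε/1000 + 1 = 1.00640, so α − 1 = 0.00640
f^(α−1) = 0.683^(0.00640) = 0.997563
δ_res = (-29.5 + 1000) × 0.997563 − 1000 = 968.135 − 1000 = -31.87 per mil

-31.9 per mil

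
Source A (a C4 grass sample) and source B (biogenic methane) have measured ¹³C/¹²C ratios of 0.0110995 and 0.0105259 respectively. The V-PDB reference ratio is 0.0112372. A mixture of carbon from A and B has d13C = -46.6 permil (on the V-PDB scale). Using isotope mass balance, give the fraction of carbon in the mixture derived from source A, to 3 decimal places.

0.327

δ_A = (0.0110995/0.0112372 − 1)×1000 = (0.987746 − 1)×1000 = -12.254 permil
δ_B = (0.0105259/0.0112372 − 1)×1000 = (0.936701 − 1)×1000 = -63.299 permil
f_A = (δ_mix − δ_B)/(δ_A − δ_B) = (-46.6 − (-63.299))/(-12.254 − (-63.299))
f_A = 16.699 / 51.045 = 0.3271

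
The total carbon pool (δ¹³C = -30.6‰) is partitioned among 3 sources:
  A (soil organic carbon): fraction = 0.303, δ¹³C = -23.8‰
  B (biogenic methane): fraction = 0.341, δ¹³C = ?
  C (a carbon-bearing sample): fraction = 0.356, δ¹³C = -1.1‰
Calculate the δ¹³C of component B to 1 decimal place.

-67.4‰

Isotope mass balance: δ_bulk = Σ fᵢ·δᵢ.
-30.6 = 0.303×(-23.8) + 0.341×δ_B + 0.356×(-1.1)
0.341·δ_B = -30.6 − (-7.603) = -22.997
δ_B = -22.997 / 0.341 = -67.44‰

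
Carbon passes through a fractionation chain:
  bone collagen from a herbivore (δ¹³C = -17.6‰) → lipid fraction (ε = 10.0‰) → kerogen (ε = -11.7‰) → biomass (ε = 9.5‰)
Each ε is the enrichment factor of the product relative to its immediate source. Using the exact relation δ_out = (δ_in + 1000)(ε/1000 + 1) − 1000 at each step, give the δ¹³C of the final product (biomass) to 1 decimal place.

-10.1‰

step 1: δ = (-17.60 + 1000)·(10.0/1000 + 1) − 1000 = -7.78‰
step 2: δ = (-7.78 + 1000)·(-11.7/1000 + 1) − 1000 = -19.39‰
step 3: δ = (-19.39 + 1000)·(9.5/1000 + 1) − 1000 = -10.07‰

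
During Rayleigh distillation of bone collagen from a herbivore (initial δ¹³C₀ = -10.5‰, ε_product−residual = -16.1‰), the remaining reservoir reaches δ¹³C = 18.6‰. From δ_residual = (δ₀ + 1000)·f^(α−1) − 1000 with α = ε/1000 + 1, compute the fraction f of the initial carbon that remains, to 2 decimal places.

α − 1 = ε/1000 = -0.0161
(δ_res + 1000)/(δ₀ + 1000) = (18.6 + 1000)/(-10.5 + 1000) = 1018.6/989.5 = 1.029409
f = 1.029409^(1/-0.0161) = exp(ln(1.029409)/-0.0161) = exp(0.02898/-0.0161)
f = exp(-1.8003) = 0.1653

0.17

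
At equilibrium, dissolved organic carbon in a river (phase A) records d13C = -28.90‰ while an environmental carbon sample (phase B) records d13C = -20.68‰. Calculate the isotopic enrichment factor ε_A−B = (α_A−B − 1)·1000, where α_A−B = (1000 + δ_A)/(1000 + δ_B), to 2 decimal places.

α_A−B = (1000 + -28.90) / (1000 + -20.68) = 971.10 / 979.32 = 0.991606
ε_A−B = (0.991606 − 1) × 1000 = -8.394‰
(The approximation ε ≈ δ_A − δ_B would give -8.22‰.)

-8.39‰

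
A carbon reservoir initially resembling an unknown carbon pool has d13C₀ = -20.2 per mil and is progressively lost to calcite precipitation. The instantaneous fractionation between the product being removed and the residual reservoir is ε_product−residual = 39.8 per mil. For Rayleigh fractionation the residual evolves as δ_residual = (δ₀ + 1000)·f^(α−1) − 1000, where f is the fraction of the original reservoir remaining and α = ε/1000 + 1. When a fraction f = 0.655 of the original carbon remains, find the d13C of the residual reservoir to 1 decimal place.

Rayleigh residual: δ_res = (δ₀ + 1000)·f^(α−1) − 1000
α = ε/1000 + 1 = 1.03980, so α − 1 = 0.03980
f^(α−1) = 0.655^(0.03980) = 0.983301
δ_res = (-20.2 + 1000) × 0.983301 − 1000 = 963.438 − 1000 = -36.56 per mil

-36.6 per mil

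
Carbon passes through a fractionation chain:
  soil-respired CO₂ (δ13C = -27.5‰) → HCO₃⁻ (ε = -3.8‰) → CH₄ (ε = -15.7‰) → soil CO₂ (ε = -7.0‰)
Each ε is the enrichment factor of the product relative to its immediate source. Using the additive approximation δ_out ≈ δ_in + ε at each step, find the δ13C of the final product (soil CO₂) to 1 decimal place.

step 1: δ ≈ -27.5 + (-3.8) = -31.3‰
step 2: δ ≈ -31.3 + (-15.7) = -47.0‰
step 3: δ ≈ -47.0 + (-7.0) = -54.0‰

-54.0‰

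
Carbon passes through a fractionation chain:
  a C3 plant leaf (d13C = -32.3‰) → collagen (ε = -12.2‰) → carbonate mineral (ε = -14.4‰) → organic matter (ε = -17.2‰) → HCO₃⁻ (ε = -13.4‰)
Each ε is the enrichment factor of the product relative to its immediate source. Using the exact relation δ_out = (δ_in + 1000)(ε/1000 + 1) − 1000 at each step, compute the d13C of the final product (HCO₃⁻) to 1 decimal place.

-86.5‰

step 1: δ = (-32.30 + 1000)·(-12.2/1000 + 1) − 1000 = -44.11‰
step 2: δ = (-44.11 + 1000)·(-14.4/1000 + 1) − 1000 = -57.87‰
step 3: δ = (-57.87 + 1000)·(-17.2/1000 + 1) − 1000 = -74.08‰
step 4: δ = (-74.08 + 1000)·(-13.4/1000 + 1) − 1000 = -86.48‰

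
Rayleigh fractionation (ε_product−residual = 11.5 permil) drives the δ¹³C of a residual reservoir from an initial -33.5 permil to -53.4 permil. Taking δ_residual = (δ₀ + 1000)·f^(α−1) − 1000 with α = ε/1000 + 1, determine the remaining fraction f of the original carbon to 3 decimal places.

α − 1 = ε/1000 = 0.0115
(δ_res + 1000)/(δ₀ + 1000) = (-53.4 + 1000)/(-33.5 + 1000) = 946.6/966.5 = 0.979410
f = 0.979410^(1/0.0115) = exp(ln(0.979410)/0.0115) = exp(-0.02080/0.0115)
f = exp(-1.8091) = 0.1638

0.164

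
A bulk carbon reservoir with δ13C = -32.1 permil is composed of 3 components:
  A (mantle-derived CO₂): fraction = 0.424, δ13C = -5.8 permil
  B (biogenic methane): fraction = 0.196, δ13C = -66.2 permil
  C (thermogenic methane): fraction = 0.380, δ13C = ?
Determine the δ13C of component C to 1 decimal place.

Isotope mass balance: δ_bulk = Σ fᵢ·δᵢ.
-32.1 = 0.424×(-5.8) + 0.196×(-66.2) + 0.380×δ_C
0.380·δ_C = -32.1 − (-15.434) = -16.666
δ_C = -16.666 / 0.380 = -43.86 permil

-43.9 permil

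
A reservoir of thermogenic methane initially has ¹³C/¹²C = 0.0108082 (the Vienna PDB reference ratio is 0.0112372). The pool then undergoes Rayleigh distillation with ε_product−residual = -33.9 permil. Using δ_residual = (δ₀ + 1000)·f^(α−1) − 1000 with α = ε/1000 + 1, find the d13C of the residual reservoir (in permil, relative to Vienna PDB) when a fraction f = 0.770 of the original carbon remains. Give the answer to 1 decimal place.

δ₀ = (0.0108082/0.0112372 − 1)×1000 = (0.961823 − 1)×1000 = -38.177 permil
α − 1 = ε/1000 = -0.0339
f^(α−1) = 0.770^(-0.0339) = 1.008900
δ_res = (-38.177 + 1000) × 1.008900 − 1000 = 970.383 − 1000 = -29.62 permil

-29.6 permil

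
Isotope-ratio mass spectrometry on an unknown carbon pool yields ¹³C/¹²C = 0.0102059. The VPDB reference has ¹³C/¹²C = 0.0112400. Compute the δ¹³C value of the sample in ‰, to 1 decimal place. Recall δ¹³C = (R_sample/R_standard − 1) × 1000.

-92.0‰

δ¹³C = (R_sample / R_standard − 1) × 1000
R_sample / R_standard = 0.0102059 / 0.0112400 = 0.907998
δ¹³C = (0.907998 − 1) × 1000 = -92.00‰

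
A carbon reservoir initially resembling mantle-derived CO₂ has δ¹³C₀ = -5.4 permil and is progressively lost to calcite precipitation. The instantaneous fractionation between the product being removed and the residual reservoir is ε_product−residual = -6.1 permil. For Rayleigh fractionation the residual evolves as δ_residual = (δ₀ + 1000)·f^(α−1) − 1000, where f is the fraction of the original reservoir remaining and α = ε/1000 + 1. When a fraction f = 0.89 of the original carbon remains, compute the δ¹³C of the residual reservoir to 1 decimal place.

Rayleigh residual: δ_res = (δ₀ + 1000)·f^(α−1) − 1000
α = ε/1000 + 1 = 0.99390, so α − 1 = -0.00610
f^(α−1) = 0.89^(-0.00610) = 1.000711
δ_res = (-5.4 + 1000) × 1.000711 − 1000 = 995.307 − 1000 = -4.69 permil

-4.7 permil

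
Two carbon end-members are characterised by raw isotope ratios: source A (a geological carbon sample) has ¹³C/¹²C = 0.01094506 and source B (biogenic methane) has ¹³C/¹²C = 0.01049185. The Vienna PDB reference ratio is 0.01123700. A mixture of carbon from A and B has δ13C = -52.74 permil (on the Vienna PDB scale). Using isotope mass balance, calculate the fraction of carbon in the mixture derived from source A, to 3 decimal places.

0.337

δ_A = (0.01094506/0.01123700 − 1)×1000 = (0.974020 − 1)×1000 = -25.980 permil
δ_B = (0.01049185/0.01123700 − 1)×1000 = (0.933688 − 1)×1000 = -66.312 permil
f_A = (δ_mix − δ_B)/(δ_A − δ_B) = (-52.74 − (-66.312))/(-25.980 − (-66.312))
f_A = 13.572 / 40.332 = 0.3365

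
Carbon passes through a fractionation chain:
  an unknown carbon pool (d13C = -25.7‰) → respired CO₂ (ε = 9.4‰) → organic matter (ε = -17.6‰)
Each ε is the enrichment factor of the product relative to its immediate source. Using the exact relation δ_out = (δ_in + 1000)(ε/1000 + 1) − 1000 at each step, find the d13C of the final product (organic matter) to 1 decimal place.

step 1: δ = (-25.70 + 1000)·(9.4/1000 + 1) − 1000 = -16.54‰
step 2: δ = (-16.54 + 1000)·(-17.6/1000 + 1) − 1000 = -33.85‰

-33.9‰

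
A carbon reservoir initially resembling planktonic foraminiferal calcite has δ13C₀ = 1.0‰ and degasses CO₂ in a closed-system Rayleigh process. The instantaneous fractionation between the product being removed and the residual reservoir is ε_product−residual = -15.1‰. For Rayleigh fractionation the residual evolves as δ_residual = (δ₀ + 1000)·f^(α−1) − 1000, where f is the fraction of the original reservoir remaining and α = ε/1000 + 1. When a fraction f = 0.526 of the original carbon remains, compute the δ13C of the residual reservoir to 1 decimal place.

10.8‰

Rayleigh residual: δ_res = (δ₀ + 1000)·f^(α−1) − 1000
α = ε/1000 + 1 = 0.98490, so α − 1 = -0.01510
f^(α−1) = 0.526^(-0.01510) = 1.009748
δ_res = (1.0 + 1000) × 1.009748 − 1000 = 1010.758 − 1000 = 10.76‰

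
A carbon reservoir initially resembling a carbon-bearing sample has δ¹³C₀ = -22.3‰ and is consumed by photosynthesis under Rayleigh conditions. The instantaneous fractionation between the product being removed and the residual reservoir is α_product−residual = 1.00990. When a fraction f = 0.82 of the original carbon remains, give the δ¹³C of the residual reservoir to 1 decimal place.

Rayleigh residual: δ_res = (δ₀ + 1000)·f^(α−1) − 1000
α − 1 = 0.00990
f^(α−1) = 0.82^(0.00990) = 0.998037
δ_res = (-22.3 + 1000) × 0.998037 − 1000 = 975.781 − 1000 = -24.22‰

-24.2‰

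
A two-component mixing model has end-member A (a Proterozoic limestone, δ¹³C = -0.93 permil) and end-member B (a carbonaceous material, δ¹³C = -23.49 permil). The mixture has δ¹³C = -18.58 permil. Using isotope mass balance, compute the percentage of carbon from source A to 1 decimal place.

δ_mix = f_A·δ_A + (1 − f_A)·δ_B  ⇒  f_A = (δ_mix − δ_B)/(δ_A − δ_B)
f_A = (-18.58 − (-23.49)) / (-0.93 − (-23.49))
f_A = 4.91 / 22.56 = 0.2176

21.8%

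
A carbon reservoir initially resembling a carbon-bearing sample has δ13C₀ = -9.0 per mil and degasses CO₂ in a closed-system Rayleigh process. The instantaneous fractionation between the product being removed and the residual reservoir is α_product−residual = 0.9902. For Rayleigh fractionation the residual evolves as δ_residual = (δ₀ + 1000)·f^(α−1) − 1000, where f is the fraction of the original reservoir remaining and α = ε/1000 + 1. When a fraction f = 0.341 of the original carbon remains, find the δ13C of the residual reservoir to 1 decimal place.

Rayleigh residual: δ_res = (δ₀ + 1000)·f^(α−1) − 1000
α − 1 = -0.00980
f^(α−1) = 0.341^(-0.00980) = 1.010599
δ_res = (-9.0 + 1000) × 1.010599 − 1000 = 1001.504 − 1000 = 1.50 per mil

1.5 per mil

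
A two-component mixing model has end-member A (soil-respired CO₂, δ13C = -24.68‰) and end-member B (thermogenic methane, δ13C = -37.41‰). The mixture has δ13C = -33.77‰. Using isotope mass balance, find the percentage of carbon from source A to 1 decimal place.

28.6%

δ_mix = f_A·δ_A + (1 − f_A)·δ_B  ⇒  f_A = (δ_mix − δ_B)/(δ_A − δ_B)
f_A = (-33.77 − (-37.41)) / (-24.68 − (-37.41))
f_A = 3.64 / 12.73 = 0.2859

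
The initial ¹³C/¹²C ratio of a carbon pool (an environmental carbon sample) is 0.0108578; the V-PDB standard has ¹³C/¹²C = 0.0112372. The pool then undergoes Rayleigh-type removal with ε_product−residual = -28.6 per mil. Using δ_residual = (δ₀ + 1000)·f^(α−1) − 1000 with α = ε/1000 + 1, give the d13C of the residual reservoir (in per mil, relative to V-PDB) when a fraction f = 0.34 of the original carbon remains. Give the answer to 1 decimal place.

-3.5 per mil

δ₀ = (0.0108578/0.0112372 − 1)×1000 = (0.966237 − 1)×1000 = -33.763 per mil
α − 1 = ε/1000 = -0.0286
f^(α−1) = 0.34^(-0.0286) = 1.031335
δ_res = (-33.763 + 1000) × 1.031335 − 1000 = 996.514 − 1000 = -3.49 per mil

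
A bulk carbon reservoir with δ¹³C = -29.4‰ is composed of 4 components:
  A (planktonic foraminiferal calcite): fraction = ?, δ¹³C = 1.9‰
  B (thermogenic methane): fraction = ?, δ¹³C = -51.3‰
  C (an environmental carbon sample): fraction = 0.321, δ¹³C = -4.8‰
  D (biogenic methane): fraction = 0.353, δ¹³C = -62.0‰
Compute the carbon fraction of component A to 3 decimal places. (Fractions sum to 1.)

0.202

Let f_A and f_B be the unknown fractions; fractions sum to 1 so f_A + f_B = 0.326.
Mass balance: Σ fᵢ·δᵢ = δ_bulk ⇒ f_A·(1.9) + f_B·(-51.3) = -29.4 − (-23.427) = -5.973
Substitute f_B = 0.326 − f_A:
f_A·(1.9 − -51.3) = -5.973 − 0.326×(-51.3) = 10.751
f_A = 10.751 / 53.2 = 0.2021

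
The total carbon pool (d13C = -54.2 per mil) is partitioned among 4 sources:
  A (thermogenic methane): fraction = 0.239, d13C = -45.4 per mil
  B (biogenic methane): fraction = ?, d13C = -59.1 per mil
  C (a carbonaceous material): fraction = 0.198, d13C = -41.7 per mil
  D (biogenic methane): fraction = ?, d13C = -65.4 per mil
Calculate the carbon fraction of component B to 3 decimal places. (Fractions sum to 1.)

Let f_B and f_D be the unknown fractions; fractions sum to 1 so f_B + f_D = 0.563.
Mass balance: Σ fᵢ·δᵢ = δ_bulk ⇒ f_B·(-59.1) + f_D·(-65.4) = -54.2 − (-19.107) = -35.093
Substitute f_D = 0.563 − f_B:
f_B·(-59.1 − -65.4) = -35.093 − 0.563×(-65.4) = 1.727
f_B = 1.727 / 6.3 = 0.2742

0.274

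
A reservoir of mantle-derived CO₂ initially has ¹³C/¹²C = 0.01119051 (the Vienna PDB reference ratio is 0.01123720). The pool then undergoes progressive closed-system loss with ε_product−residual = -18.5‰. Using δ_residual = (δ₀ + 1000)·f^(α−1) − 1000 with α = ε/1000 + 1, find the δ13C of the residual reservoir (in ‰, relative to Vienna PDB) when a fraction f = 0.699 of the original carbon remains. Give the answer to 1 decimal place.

2.5‰

δ₀ = (0.01119051/0.01123720 − 1)×1000 = (0.995845 − 1)×1000 = -4.155‰
α − 1 = ε/1000 = -0.0185
f^(α−1) = 0.699^(-0.0185) = 1.006647
δ_res = (-4.155 + 1000) × 1.006647 − 1000 = 1002.464 − 1000 = 2.46‰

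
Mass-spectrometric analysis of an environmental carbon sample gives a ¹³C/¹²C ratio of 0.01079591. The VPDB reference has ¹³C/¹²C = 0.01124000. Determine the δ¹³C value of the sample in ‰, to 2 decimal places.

-39.51‰

δ¹³C = (R_sample / R_standard − 1) × 1000
R_sample / R_standard = 0.01079591 / 0.01124000 = 0.960490
δ¹³C = (0.960490 − 1) × 1000 = -39.510‰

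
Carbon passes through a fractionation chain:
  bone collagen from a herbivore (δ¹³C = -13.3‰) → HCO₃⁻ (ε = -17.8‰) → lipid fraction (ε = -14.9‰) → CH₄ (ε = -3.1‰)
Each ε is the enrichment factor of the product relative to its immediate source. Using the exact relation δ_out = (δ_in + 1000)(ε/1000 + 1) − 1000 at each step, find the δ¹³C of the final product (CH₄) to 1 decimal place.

step 1: δ = (-13.30 + 1000)·(-17.8/1000 + 1) − 1000 = -30.86‰
step 2: δ = (-30.86 + 1000)·(-14.9/1000 + 1) − 1000 = -45.30‰
step 3: δ = (-45.30 + 1000)·(-3.1/1000 + 1) − 1000 = -48.26‰

-48.3‰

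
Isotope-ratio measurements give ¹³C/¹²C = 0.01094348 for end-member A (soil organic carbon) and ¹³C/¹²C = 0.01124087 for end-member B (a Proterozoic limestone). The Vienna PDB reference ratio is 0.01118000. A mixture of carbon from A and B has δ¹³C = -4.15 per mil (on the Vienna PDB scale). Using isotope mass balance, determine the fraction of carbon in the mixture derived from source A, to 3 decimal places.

δ_A = (0.01094348/0.01118000 − 1)×1000 = (0.978844 − 1)×1000 = -21.156 per mil
δ_B = (0.01124087/0.01118000 − 1)×1000 = (1.005445 − 1)×1000 = 5.445 per mil
f_A = (δ_mix − δ_B)/(δ_A − δ_B) = (-4.15 − (5.445))/(-21.156 − (5.445))
f_A = -9.595 / -26.600 = 0.3607

0.361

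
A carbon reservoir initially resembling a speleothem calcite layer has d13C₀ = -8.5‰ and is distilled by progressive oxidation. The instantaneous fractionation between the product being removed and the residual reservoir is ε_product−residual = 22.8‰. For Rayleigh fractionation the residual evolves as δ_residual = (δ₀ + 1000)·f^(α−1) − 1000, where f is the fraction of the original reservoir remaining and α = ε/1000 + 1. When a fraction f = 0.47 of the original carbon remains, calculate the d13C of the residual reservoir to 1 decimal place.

Rayleigh residual: δ_res = (δ₀ + 1000)·f^(α−1) − 1000
α = ε/1000 + 1 = 1.02280, so α − 1 = 0.02280
f^(α−1) = 0.47^(0.02280) = 0.982933
δ_res = (-8.5 + 1000) × 0.982933 − 1000 = 974.578 − 1000 = -25.42‰

-25.4‰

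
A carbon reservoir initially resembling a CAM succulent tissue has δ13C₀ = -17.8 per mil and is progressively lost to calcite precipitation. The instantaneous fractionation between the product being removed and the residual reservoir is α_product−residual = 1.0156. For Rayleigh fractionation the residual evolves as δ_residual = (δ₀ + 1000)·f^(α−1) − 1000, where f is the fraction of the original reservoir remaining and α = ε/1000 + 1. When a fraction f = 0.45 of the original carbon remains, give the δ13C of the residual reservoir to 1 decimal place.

-30.0 per mil

Rayleigh residual: δ_res = (δ₀ + 1000)·f^(α−1) − 1000
α − 1 = 0.01560
f^(α−1) = 0.45^(0.01560) = 0.987621
δ_res = (-17.8 + 1000) × 0.987621 − 1000 = 970.041 − 1000 = -29.96 per mil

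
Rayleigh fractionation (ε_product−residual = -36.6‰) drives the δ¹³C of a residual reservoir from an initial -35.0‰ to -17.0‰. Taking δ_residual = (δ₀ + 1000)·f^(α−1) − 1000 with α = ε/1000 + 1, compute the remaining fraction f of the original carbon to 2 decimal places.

0.60

α − 1 = ε/1000 = -0.0366
(δ_res + 1000)/(δ₀ + 1000) = (-17.0 + 1000)/(-35.0 + 1000) = 983.0/965.0 = 1.018653
f = 1.018653^(1/-0.0366) = exp(ln(1.018653)/-0.0366) = exp(0.01848/-0.0366)
f = exp(-0.5049) = 0.6035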